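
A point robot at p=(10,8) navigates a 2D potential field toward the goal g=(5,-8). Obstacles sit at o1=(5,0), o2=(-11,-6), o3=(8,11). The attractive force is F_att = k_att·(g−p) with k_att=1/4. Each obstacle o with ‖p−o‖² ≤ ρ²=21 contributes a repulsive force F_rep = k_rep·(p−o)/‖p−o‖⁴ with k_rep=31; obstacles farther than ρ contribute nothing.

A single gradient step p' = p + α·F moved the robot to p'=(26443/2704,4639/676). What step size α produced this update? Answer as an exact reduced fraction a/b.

F_att = 1/4·(g−p) = 1/4·(-5,-16) = (-1.2500,-4.0000)
o1: d²=89 > ρ²=21 → inactive
o2: d²=637 > ρ²=21 → inactive
o3: d²=13 ≤ ρ²=21; F_rep = 31·(2,-3)/13² = (0.3669,-0.5503)
F = F_att + ΣF_rep = (-0.8831,-4.5503)
Δp = p'−p = (-0.2208,-1.1376); α = Δx/Fx = (-597/2704) / (-597/676) = 1/4
check: Δy/Fy = (-769/676) / (-769/169) = 1/4 ✓

α = 1/4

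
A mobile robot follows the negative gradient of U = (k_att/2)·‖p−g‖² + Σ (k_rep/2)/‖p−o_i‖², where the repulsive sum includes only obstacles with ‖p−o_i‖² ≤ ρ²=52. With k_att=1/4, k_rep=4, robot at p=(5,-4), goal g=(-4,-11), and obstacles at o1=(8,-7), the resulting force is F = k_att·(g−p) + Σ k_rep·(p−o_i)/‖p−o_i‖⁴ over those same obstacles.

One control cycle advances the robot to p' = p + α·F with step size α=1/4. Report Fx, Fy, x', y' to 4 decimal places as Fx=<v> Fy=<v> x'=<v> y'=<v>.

Fx=-2.2870 Fy=-1.7130 x'=4.4282 y'=-4.4282

F_att = 1/4·(g−p) = 1/4·(-9,-7) = (-2.2500,-1.7500)
o1: d²=18 ≤ ρ²=52; F_rep = 4·(-3,3)/18² = (-0.0370,0.0370)
F = F_att + ΣF_rep = (-2.2870,-1.7130)
p' = p + 1/4·F = (4.4282,-4.4282)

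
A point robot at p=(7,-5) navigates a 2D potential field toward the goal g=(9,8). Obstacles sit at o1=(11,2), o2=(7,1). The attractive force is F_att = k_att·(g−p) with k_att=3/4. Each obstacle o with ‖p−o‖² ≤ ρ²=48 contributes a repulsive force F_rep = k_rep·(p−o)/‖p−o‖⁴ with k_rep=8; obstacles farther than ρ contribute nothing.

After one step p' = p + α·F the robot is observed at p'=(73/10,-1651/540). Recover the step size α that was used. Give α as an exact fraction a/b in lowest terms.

F_att = 3/4·(g−p) = 3/4·(2,13) = (1.5000,9.7500)
o1: d²=65 > ρ²=48 → inactive
o2: d²=36 ≤ ρ²=48; F_rep = 8·(0,-6)/36² = (0.0000,-0.0370)
F = F_att + ΣF_rep = (1.5000,9.7130)
Δp = p'−p = (0.3000,1.9426); α = Δx/Fx = (3/10) / (3/2) = 1/5
check: Δy/Fy = (1049/540) / (1049/108) = 1/5 ✓

α = 1/5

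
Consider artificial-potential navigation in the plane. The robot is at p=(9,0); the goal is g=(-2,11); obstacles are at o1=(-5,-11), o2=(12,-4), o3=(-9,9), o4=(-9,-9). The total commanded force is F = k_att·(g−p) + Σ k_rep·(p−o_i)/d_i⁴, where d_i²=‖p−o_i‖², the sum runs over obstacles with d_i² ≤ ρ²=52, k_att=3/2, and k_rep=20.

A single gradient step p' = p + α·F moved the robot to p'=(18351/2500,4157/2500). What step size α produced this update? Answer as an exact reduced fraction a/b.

F_att = 3/2·(g−p) = 3/2·(-11,11) = (-16.5000,16.5000)
o1: d²=317 > ρ²=52 → inactive
o2: d²=25 ≤ ρ²=52; F_rep = 20·(-3,4)/25² = (-0.0960,0.1280)
o3: d²=405 > ρ²=52 → inactive
o4: d²=405 > ρ²=52 → inactive
F = F_att + ΣF_rep = (-16.5960,16.6280)
Δp = p'−p = (-1.6596,1.6628); α = Δx/Fx = (-4149/2500) / (-4149/250) = 1/10
check: Δy/Fy = (4157/2500) / (4157/250) = 1/10 ✓

α = 1/10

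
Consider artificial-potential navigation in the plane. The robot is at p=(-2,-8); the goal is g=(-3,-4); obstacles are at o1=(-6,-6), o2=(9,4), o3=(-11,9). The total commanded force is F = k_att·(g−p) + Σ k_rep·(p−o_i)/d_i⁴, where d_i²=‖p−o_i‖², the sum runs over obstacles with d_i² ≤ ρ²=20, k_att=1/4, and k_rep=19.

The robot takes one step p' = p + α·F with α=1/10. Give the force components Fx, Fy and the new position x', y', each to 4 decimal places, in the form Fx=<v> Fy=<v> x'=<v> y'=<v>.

Fx=-0.0600 Fy=0.9050 x'=-2.0060 y'=-7.9095

F_att = 1/4·(g−p) = 1/4·(-1,4) = (-0.2500,1.0000)
o1: d²=20 ≤ ρ²=20; F_rep = 19·(4,-2)/20² = (0.1900,-0.0950)
o2: d²=265 > ρ²=20 → inactive
o3: d²=370 > ρ²=20 → inactive
F = F_att + ΣF_rep = (-0.0600,0.9050)
p' = p + 1/10·F = (-2.0060,-7.9095)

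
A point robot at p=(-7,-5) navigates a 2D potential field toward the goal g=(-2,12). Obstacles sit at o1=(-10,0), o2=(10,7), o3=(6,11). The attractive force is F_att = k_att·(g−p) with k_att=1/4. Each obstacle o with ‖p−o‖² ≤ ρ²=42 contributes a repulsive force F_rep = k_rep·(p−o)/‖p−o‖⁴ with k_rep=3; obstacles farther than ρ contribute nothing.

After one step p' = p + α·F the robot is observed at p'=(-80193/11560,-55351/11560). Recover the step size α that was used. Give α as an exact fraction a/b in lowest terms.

α = 1/20

F_att = 1/4·(g−p) = 1/4·(5,17) = (1.2500,4.2500)
o1: d²=34 ≤ ρ²=42; F_rep = 3·(3,-5)/34² = (0.0078,-0.0130)
o2: d²=433 > ρ²=42 → inactive
o3: d²=425 > ρ²=42 → inactive
F = F_att + ΣF_rep = (1.2578,4.2370)
Δp = p'−p = (0.0629,0.2119); α = Δx/Fx = (727/11560) / (727/578) = 1/20
check: Δy/Fy = (2449/11560) / (2449/578) = 1/20 ✓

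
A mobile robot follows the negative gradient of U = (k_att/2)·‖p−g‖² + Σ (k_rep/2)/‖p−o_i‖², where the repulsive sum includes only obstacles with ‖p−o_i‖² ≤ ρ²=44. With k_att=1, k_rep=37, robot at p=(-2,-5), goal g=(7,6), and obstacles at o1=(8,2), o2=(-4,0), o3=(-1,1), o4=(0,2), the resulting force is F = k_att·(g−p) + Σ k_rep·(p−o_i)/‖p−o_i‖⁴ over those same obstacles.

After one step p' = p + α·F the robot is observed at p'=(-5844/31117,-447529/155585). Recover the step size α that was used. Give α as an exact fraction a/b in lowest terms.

F_att = 1·(g−p) = 1·(9,11) = (9.0000,11.0000)
o1: d²=149 > ρ²=44 → inactive
o2: d²=29 ≤ ρ²=44; F_rep = 37·(2,-5)/29² = (0.0880,-0.2200)
o3: d²=37 ≤ ρ²=44; F_rep = 37·(-1,-6)/37² = (-0.0270,-0.1622)
o4: d²=53 > ρ²=44 → inactive
F = F_att + ΣF_rep = (9.0610,10.6179)
Δp = p'−p = (1.8122,2.1236); α = Δx/Fx = (56390/31117) / (281950/31117) = 1/5
check: Δy/Fy = (330396/155585) / (330396/31117) = 1/5 ✓

α = 1/5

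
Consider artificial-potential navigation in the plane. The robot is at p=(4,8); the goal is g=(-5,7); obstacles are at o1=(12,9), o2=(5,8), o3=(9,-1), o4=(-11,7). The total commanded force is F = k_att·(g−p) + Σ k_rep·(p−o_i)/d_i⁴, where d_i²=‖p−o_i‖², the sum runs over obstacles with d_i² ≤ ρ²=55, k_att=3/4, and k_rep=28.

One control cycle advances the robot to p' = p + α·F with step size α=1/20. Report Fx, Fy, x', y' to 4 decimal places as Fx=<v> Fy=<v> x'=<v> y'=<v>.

F_att = 3/4·(g−p) = 3/4·(-9,-1) = (-6.7500,-0.7500)
o1: d²=65 > ρ²=55 → inactive
o2: d²=1 ≤ ρ²=55; F_rep = 28·(-1,0)/1² = (-28.0000,0.0000)
o3: d²=106 > ρ²=55 → inactive
o4: d²=226 > ρ²=55 → inactive
F = F_att + ΣF_rep = (-34.7500,-0.7500)
p' = p + 1/20·F = (2.2625,7.9625)

Fx=-34.7500 Fy=-0.7500 x'=2.2625 y'=7.9625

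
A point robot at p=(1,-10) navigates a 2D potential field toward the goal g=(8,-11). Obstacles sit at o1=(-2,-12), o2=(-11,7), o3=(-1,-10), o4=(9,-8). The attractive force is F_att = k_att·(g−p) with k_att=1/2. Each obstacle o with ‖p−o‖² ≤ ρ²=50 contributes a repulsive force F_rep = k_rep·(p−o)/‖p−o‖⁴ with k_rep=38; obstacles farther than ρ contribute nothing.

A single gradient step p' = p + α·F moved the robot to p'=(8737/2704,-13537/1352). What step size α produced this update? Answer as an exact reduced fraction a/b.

α = 1/4

F_att = 1/2·(g−p) = 1/2·(7,-1) = (3.5000,-0.5000)
o1: d²=13 ≤ ρ²=50; F_rep = 38·(3,2)/13² = (0.6746,0.4497)
o2: d²=433 > ρ²=50 → inactive
o3: d²=4 ≤ ρ²=50; F_rep = 38·(2,0)/4² = (4.7500,0.0000)
o4: d²=68 > ρ²=50 → inactive
F = F_att + ΣF_rep = (8.9246,-0.0503)
Δp = p'−p = (2.2311,-0.0126); α = Δx/Fx = (6033/2704) / (6033/676) = 1/4
check: Δy/Fy = (-17/1352) / (-17/338) = 1/4 ✓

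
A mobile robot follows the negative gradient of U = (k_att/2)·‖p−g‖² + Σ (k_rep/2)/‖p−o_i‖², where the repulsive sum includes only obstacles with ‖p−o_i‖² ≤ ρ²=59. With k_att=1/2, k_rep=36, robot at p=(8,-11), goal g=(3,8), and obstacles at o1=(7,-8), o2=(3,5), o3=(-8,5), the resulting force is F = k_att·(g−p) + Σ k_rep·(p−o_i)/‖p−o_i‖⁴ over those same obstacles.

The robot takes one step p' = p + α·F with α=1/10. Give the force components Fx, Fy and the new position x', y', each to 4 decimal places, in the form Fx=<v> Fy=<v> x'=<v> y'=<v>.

Fx=-2.1400 Fy=8.4200 x'=7.7860 y'=-10.1580

F_att = 1/2·(g−p) = 1/2·(-5,19) = (-2.5000,9.5000)
o1: d²=10 ≤ ρ²=59; F_rep = 36·(1,-3)/10² = (0.3600,-1.0800)
o2: d²=281 > ρ²=59 → inactive
o3: d²=512 > ρ²=59 → inactive
F = F_att + ΣF_rep = (-2.1400,8.4200)
p' = p + 1/10·F = (7.7860,-10.1580)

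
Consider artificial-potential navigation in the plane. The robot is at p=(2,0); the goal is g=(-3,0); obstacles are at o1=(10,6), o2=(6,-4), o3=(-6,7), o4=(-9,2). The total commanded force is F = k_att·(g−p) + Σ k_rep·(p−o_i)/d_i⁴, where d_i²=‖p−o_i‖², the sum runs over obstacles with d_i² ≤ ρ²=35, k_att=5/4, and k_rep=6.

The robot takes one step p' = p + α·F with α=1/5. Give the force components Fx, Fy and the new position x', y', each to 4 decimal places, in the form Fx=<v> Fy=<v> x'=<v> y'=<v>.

Fx=-6.2734 Fy=0.0234 x'=0.7453 y'=0.0047

F_att = 5/4·(g−p) = 5/4·(-5,0) = (-6.2500,0.0000)
o1: d²=100 > ρ²=35 → inactive
o2: d²=32 ≤ ρ²=35; F_rep = 6·(-4,4)/32² = (-0.0234,0.0234)
o3: d²=113 > ρ²=35 → inactive
o4: d²=125 > ρ²=35 → inactive
F = F_att + ΣF_rep = (-6.2734,0.0234)
p' = p + 1/5·F = (0.7453,0.0047)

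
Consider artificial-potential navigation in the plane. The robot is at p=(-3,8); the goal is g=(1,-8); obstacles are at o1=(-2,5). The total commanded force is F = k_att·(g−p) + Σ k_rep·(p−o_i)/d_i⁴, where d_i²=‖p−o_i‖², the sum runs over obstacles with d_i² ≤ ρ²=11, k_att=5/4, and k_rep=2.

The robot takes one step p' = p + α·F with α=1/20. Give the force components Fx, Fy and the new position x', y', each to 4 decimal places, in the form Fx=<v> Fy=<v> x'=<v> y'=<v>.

Fx=4.9800 Fy=-19.9400 x'=-2.7510 y'=7.0030

F_att = 5/4·(g−p) = 5/4·(4,-16) = (5.0000,-20.0000)
o1: d²=10 ≤ ρ²=11; F_rep = 2·(-1,3)/10² = (-0.0200,0.0600)
F = F_att + ΣF_rep = (4.9800,-19.9400)
p' = p + 1/20·F = (-2.7510,7.0030)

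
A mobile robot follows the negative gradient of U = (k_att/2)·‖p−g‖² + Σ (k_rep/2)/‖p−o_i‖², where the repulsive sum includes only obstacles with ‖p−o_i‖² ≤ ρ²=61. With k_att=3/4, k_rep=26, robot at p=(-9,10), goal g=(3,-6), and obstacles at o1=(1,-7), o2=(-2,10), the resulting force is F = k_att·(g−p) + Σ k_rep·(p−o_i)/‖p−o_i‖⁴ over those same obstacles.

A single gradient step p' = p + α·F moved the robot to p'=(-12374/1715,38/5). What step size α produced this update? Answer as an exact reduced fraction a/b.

α = 1/5

F_att = 3/4·(g−p) = 3/4·(12,-16) = (9.0000,-12.0000)
o1: d²=389 > ρ²=61 → inactive
o2: d²=49 ≤ ρ²=61; F_rep = 26·(-7,0)/49² = (-0.0758,0.0000)
F = F_att + ΣF_rep = (8.9242,-12.0000)
Δp = p'−p = (1.7848,-2.4000); α = Δx/Fx = (3061/1715) / (3061/343) = 1/5
check: Δy/Fy = (-12/5) / (-12) = 1/5 ✓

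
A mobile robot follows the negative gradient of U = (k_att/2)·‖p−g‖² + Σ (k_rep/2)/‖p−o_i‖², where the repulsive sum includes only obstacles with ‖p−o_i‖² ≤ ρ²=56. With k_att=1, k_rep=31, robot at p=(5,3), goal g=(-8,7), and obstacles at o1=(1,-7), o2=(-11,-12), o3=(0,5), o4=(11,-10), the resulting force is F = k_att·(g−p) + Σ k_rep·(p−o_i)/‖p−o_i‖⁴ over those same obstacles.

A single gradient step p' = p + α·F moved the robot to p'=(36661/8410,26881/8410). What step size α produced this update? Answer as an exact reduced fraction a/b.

F_att = 1·(g−p) = 1·(-13,4) = (-13.0000,4.0000)
o1: d²=116 > ρ²=56 → inactive
o2: d²=481 > ρ²=56 → inactive
o3: d²=29 ≤ ρ²=56; F_rep = 31·(5,-2)/29² = (0.1843,-0.0737)
o4: d²=205 > ρ²=56 → inactive
F = F_att + ΣF_rep = (-12.8157,3.9263)
Δp = p'−p = (-0.6408,0.1963); α = Δx/Fx = (-5389/8410) / (-10778/841) = 1/20
check: Δy/Fy = (1651/8410) / (3302/841) = 1/20 ✓

α = 1/20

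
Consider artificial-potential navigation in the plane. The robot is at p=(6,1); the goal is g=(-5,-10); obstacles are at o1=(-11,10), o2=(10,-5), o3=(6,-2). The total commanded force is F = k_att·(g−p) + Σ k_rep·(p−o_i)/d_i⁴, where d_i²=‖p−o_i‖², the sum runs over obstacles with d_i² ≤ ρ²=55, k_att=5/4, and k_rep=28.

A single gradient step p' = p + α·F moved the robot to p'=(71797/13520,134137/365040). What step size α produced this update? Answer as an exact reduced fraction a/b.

α = 1/20

F_att = 5/4·(g−p) = 5/4·(-11,-11) = (-13.7500,-13.7500)
o1: d²=370 > ρ²=55 → inactive
o2: d²=52 ≤ ρ²=55; F_rep = 28·(-4,6)/52² = (-0.0414,0.0621)
o3: d²=9 ≤ ρ²=55; F_rep = 28·(0,3)/9² = (0.0000,1.0370)
F = F_att + ΣF_rep = (-13.7914,-12.6508)
Δp = p'−p = (-0.6896,-0.6325); α = Δx/Fx = (-9323/13520) / (-9323/676) = 1/20
check: Δy/Fy = (-230903/365040) / (-230903/18252) = 1/20 ✓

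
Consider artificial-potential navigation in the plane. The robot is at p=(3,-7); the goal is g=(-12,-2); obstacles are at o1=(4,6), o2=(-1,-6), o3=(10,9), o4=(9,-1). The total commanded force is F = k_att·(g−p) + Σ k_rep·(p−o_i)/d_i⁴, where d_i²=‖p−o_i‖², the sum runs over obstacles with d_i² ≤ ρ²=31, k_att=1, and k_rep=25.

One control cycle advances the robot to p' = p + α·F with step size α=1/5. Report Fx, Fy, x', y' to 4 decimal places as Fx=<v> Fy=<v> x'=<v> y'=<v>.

F_att = 1·(g−p) = 1·(-15,5) = (-15.0000,5.0000)
o1: d²=170 > ρ²=31 → inactive
o2: d²=17 ≤ ρ²=31; F_rep = 25·(4,-1)/17² = (0.3460,-0.0865)
o3: d²=305 > ρ²=31 → inactive
o4: d²=72 > ρ²=31 → inactive
F = F_att + ΣF_rep = (-14.6540,4.9135)
p' = p + 1/5·F = (0.0692,-6.0173)

Fx=-14.6540 Fy=4.9135 x'=0.0692 y'=-6.0173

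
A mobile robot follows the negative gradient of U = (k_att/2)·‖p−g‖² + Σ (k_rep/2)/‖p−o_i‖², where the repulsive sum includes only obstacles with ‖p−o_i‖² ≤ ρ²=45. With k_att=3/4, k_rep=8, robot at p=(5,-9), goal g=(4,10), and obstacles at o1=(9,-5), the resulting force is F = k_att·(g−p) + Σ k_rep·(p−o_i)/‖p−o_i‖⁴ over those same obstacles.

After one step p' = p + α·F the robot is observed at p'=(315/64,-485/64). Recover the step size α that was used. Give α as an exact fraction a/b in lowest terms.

F_att = 3/4·(g−p) = 3/4·(-1,19) = (-0.7500,14.2500)
o1: d²=32 ≤ ρ²=45; F_rep = 8·(-4,-4)/32² = (-0.0312,-0.0312)
F = F_att + ΣF_rep = (-0.7812,14.2188)
Δp = p'−p = (-0.0781,1.4219); α = Δx/Fx = (-5/64) / (-25/32) = 1/10
check: Δy/Fy = (91/64) / (455/32) = 1/10 ✓

α = 1/10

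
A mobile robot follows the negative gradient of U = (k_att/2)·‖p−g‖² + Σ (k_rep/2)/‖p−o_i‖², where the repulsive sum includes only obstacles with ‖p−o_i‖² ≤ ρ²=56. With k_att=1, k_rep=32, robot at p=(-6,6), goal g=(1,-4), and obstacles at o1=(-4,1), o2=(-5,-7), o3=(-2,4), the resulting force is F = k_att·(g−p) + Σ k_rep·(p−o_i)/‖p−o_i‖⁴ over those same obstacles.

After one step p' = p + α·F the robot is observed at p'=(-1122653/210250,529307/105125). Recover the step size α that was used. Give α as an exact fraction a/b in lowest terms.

α = 1/10

F_att = 1·(g−p) = 1·(7,-10) = (7.0000,-10.0000)
o1: d²=29 ≤ ρ²=56; F_rep = 32·(-2,5)/29² = (-0.0761,0.1902)
o2: d²=170 > ρ²=56 → inactive
o3: d²=20 ≤ ρ²=56; F_rep = 32·(-4,2)/20² = (-0.3200,0.1600)
F = F_att + ΣF_rep = (6.6039,-9.6498)
Δp = p'−p = (0.6604,-0.9650); α = Δx/Fx = (138847/210250) / (138847/21025) = 1/10
check: Δy/Fy = (-101443/105125) / (-202886/21025) = 1/10 ✓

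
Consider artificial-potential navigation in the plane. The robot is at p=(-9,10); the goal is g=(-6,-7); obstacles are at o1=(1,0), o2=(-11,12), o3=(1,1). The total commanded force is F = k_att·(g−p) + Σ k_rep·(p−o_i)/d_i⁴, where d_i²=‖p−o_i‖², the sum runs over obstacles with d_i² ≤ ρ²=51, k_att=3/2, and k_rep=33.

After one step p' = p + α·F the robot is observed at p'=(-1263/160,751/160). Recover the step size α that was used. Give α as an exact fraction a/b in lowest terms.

F_att = 3/2·(g−p) = 3/2·(3,-17) = (4.5000,-25.5000)
o1: d²=200 > ρ²=51 → inactive
o2: d²=8 ≤ ρ²=51; F_rep = 33·(2,-2)/8² = (1.0312,-1.0312)
o3: d²=181 > ρ²=51 → inactive
F = F_att + ΣF_rep = (5.5312,-26.5312)
Δp = p'−p = (1.1062,-5.3063); α = Δx/Fx = (177/160) / (177/32) = 1/5
check: Δy/Fy = (-849/160) / (-849/32) = 1/5 ✓

α = 1/5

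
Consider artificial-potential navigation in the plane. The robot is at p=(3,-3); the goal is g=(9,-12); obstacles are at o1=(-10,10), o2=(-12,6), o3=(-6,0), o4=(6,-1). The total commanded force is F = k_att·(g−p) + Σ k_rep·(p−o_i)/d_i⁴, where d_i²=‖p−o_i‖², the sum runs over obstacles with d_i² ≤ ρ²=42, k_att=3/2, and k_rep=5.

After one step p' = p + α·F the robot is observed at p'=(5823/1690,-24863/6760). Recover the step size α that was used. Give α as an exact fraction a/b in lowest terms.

F_att = 3/2·(g−p) = 3/2·(6,-9) = (9.0000,-13.5000)
o1: d²=338 > ρ²=42 → inactive
o2: d²=306 > ρ²=42 → inactive
o3: d²=90 > ρ²=42 → inactive
o4: d²=13 ≤ ρ²=42; F_rep = 5·(-3,-2)/13² = (-0.0888,-0.0592)
F = F_att + ΣF_rep = (8.9112,-13.5592)
Δp = p'−p = (0.4456,-0.6780); α = Δx/Fx = (753/1690) / (1506/169) = 1/20
check: Δy/Fy = (-4583/6760) / (-4583/338) = 1/20 ✓

α = 1/20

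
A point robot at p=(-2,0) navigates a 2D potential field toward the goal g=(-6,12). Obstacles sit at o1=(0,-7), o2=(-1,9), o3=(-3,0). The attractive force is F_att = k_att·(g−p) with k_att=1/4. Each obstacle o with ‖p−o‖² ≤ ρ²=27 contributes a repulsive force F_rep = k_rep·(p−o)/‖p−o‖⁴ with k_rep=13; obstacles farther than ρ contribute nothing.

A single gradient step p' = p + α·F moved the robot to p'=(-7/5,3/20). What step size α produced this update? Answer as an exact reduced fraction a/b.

α = 1/20

F_att = 1/4·(g−p) = 1/4·(-4,12) = (-1.0000,3.0000)
o1: d²=53 > ρ²=27 → inactive
o2: d²=82 > ρ²=27 → inactive
o3: d²=1 ≤ ρ²=27; F_rep = 13·(1,0)/1² = (13.0000,0.0000)
F = F_att + ΣF_rep = (12.0000,3.0000)
Δp = p'−p = (0.6000,0.1500); α = Δx/Fx = (3/5) / (12) = 1/20
check: Δy/Fy = (3/20) / (3) = 1/20 ✓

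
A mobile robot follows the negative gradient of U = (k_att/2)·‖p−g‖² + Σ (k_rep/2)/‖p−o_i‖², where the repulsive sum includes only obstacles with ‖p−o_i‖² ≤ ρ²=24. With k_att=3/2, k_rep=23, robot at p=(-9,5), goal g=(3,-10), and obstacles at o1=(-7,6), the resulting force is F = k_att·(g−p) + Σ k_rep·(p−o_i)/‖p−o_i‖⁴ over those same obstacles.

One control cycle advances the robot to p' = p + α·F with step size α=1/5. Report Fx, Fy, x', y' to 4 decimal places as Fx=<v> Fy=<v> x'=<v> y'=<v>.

F_att = 3/2·(g−p) = 3/2·(12,-15) = (18.0000,-22.5000)
o1: d²=5 ≤ ρ²=24; F_rep = 23·(-2,-1)/5² = (-1.8400,-0.9200)
F = F_att + ΣF_rep = (16.1600,-23.4200)
p' = p + 1/5·F = (-5.7680,0.3160)

Fx=16.1600 Fy=-23.4200 x'=-5.7680 y'=0.3160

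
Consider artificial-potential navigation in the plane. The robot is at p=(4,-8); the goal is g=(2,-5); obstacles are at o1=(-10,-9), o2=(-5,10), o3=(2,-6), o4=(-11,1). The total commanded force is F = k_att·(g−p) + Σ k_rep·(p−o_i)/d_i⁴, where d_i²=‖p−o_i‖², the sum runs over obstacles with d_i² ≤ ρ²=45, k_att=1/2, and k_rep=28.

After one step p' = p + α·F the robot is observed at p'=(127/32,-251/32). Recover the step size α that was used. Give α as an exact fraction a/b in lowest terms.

α = 1/4

F_att = 1/2·(g−p) = 1/2·(-2,3) = (-1.0000,1.5000)
o1: d²=197 > ρ²=45 → inactive
o2: d²=405 > ρ²=45 → inactive
o3: d²=8 ≤ ρ²=45; F_rep = 28·(2,-2)/8² = (0.8750,-0.8750)
o4: d²=306 > ρ²=45 → inactive
F = F_att + ΣF_rep = (-0.1250,0.6250)
Δp = p'−p = (-0.0312,0.1562); α = Δx/Fx = (-1/32) / (-1/8) = 1/4
check: Δy/Fy = (5/32) / (5/8) = 1/4 ✓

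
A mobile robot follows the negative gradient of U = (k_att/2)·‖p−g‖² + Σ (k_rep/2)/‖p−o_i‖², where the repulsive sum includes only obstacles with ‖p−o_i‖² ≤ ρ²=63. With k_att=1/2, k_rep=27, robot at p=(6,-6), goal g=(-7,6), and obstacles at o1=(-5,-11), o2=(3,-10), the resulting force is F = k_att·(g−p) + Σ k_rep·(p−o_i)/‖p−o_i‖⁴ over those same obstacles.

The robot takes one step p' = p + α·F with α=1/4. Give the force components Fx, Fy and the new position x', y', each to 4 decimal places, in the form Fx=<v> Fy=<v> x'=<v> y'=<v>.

F_att = 1/2·(g−p) = 1/2·(-13,12) = (-6.5000,6.0000)
o1: d²=146 > ρ²=63 → inactive
o2: d²=25 ≤ ρ²=63; F_rep = 27·(3,4)/25² = (0.1296,0.1728)
F = F_att + ΣF_rep = (-6.3704,6.1728)
p' = p + 1/4·F = (4.4074,-4.4568)

Fx=-6.3704 Fy=6.1728 x'=4.4074 y'=-4.4568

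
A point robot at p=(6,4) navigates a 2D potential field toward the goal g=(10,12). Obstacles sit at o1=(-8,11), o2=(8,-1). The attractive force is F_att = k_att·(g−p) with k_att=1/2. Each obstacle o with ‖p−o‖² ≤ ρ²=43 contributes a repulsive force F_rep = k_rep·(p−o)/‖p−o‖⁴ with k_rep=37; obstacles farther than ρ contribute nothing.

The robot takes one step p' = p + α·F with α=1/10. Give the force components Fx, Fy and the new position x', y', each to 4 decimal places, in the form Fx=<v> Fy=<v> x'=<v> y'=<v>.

Fx=1.9120 Fy=4.2200 x'=6.1912 y'=4.4220

F_att = 1/2·(g−p) = 1/2·(4,8) = (2.0000,4.0000)
o1: d²=245 > ρ²=43 → inactive
o2: d²=29 ≤ ρ²=43; F_rep = 37·(-2,5)/29² = (-0.0880,0.2200)
F = F_att + ΣF_rep = (1.9120,4.2200)
p' = p + 1/10·F = (6.1912,4.4220)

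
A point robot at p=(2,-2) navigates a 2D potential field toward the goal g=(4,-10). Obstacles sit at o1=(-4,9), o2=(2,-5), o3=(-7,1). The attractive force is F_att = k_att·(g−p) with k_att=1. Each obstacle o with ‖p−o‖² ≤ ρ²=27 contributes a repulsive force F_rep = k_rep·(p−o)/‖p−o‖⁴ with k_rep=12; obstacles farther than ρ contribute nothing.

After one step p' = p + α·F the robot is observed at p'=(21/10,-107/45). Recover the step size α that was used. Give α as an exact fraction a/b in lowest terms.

α = 1/20

F_att = 1·(g−p) = 1·(2,-8) = (2.0000,-8.0000)
o1: d²=157 > ρ²=27 → inactive
o2: d²=9 ≤ ρ²=27; F_rep = 12·(0,3)/9² = (0.0000,0.4444)
o3: d²=90 > ρ²=27 → inactive
F = F_att + ΣF_rep = (2.0000,-7.5556)
Δp = p'−p = (0.1000,-0.3778); α = Δx/Fx = (1/10) / (2) = 1/20
check: Δy/Fy = (-17/45) / (-68/9) = 1/20 ✓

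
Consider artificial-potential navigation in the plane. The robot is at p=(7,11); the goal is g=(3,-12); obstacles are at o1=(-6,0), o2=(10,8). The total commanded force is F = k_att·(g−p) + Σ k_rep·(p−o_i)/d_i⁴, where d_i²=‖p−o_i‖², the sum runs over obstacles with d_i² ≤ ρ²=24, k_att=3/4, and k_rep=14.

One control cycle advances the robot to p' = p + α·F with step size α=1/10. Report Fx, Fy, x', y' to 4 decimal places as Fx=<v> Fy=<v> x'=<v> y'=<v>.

Fx=-3.1296 Fy=-17.1204 x'=6.6870 y'=9.2880

F_att = 3/4·(g−p) = 3/4·(-4,-23) = (-3.0000,-17.2500)
o1: d²=290 > ρ²=24 → inactive
o2: d²=18 ≤ ρ²=24; F_rep = 14·(-3,3)/18² = (-0.1296,0.1296)
F = F_att + ΣF_rep = (-3.1296,-17.1204)
p' = p + 1/10·F = (6.6870,9.2880)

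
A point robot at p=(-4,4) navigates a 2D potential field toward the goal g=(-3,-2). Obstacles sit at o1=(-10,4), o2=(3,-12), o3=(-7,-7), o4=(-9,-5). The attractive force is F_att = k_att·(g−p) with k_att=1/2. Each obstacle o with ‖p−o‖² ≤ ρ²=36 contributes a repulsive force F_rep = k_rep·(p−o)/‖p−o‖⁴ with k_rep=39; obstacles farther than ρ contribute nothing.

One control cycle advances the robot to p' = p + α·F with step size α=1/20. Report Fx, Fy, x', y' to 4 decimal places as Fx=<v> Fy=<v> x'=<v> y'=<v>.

F_att = 1/2·(g−p) = 1/2·(1,-6) = (0.5000,-3.0000)
o1: d²=36 ≤ ρ²=36; F_rep = 39·(6,0)/36² = (0.1806,0.0000)
o2: d²=305 > ρ²=36 → inactive
o3: d²=130 > ρ²=36 → inactive
o4: d²=106 > ρ²=36 → inactive
F = F_att + ΣF_rep = (0.6806,-3.0000)
p' = p + 1/20·F = (-3.9660,3.8500)

Fx=0.6806 Fy=-3.0000 x'=-3.9660 y'=3.8500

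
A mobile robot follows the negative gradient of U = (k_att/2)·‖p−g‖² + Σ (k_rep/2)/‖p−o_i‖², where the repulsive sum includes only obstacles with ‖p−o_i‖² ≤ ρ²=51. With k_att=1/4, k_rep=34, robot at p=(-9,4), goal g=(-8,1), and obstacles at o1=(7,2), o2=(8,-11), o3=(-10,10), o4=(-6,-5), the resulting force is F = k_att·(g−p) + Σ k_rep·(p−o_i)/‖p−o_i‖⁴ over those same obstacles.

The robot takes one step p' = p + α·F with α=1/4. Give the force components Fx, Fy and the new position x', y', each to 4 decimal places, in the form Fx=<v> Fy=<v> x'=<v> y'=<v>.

Fx=0.2748 Fy=-0.8990 x'=-8.9313 y'=3.7752

F_att = 1/4·(g−p) = 1/4·(1,-3) = (0.2500,-0.7500)
o1: d²=260 > ρ²=51 → inactive
o2: d²=514 > ρ²=51 → inactive
o3: d²=37 ≤ ρ²=51; F_rep = 34·(1,-6)/37² = (0.0248,-0.1490)
o4: d²=90 > ρ²=51 → inactive
F = F_att + ΣF_rep = (0.2748,-0.8990)
p' = p + 1/4·F = (-8.9313,3.7752)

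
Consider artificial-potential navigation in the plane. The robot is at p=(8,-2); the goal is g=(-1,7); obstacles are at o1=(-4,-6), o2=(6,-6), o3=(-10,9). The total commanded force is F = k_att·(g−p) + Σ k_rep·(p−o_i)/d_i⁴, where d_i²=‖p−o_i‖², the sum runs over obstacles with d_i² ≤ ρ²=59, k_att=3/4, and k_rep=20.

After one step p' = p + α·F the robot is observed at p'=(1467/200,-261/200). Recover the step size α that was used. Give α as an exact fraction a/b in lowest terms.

α = 1/10

F_att = 3/4·(g−p) = 3/4·(-9,9) = (-6.7500,6.7500)
o1: d²=160 > ρ²=59 → inactive
o2: d²=20 ≤ ρ²=59; F_rep = 20·(2,4)/20² = (0.1000,0.2000)
o3: d²=445 > ρ²=59 → inactive
F = F_att + ΣF_rep = (-6.6500,6.9500)
Δp = p'−p = (-0.6650,0.6950); α = Δx/Fx = (-133/200) / (-133/20) = 1/10
check: Δy/Fy = (139/200) / (139/20) = 1/10 ✓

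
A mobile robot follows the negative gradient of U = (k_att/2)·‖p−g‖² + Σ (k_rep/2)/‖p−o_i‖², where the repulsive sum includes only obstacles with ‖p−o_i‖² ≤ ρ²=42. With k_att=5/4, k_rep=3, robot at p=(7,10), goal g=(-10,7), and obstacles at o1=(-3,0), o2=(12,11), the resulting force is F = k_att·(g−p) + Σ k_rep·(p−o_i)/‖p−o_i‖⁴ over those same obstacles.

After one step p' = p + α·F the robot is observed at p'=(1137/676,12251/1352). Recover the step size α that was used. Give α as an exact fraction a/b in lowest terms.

α = 1/4

F_att = 5/4·(g−p) = 5/4·(-17,-3) = (-21.2500,-3.7500)
o1: d²=200 > ρ²=42 → inactive
o2: d²=26 ≤ ρ²=42; F_rep = 3·(-5,-1)/26² = (-0.0222,-0.0044)
F = F_att + ΣF_rep = (-21.2722,-3.7544)
Δp = p'−p = (-5.3180,-0.9386); α = Δx/Fx = (-3595/676) / (-3595/169) = 1/4
check: Δy/Fy = (-1269/1352) / (-1269/338) = 1/4 ✓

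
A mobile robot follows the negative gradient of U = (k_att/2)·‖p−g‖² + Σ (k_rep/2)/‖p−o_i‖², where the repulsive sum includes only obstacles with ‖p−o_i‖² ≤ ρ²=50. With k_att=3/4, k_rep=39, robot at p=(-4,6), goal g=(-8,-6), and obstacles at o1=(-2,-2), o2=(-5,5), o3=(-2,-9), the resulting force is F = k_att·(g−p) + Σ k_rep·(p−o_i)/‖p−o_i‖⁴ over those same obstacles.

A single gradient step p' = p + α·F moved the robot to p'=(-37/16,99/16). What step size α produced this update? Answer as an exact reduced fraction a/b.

F_att = 3/4·(g−p) = 3/4·(-4,-12) = (-3.0000,-9.0000)
o1: d²=68 > ρ²=50 → inactive
o2: d²=2 ≤ ρ²=50; F_rep = 39·(1,1)/2² = (9.7500,9.7500)
o3: d²=229 > ρ²=50 → inactive
F = F_att + ΣF_rep = (6.7500,0.7500)
Δp = p'−p = (1.6875,0.1875); α = Δx/Fx = (27/16) / (27/4) = 1/4
check: Δy/Fy = (3/16) / (3/4) = 1/4 ✓

α = 1/4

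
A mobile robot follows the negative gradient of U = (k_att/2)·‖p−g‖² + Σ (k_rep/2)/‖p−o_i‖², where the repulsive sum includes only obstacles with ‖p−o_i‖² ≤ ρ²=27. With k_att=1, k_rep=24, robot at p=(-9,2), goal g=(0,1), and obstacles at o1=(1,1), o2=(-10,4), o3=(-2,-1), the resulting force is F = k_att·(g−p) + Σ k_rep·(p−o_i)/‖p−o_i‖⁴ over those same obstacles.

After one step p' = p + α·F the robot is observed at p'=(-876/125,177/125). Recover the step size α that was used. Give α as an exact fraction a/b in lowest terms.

α = 1/5

F_att = 1·(g−p) = 1·(9,-1) = (9.0000,-1.0000)
o1: d²=101 > ρ²=27 → inactive
o2: d²=5 ≤ ρ²=27; F_rep = 24·(1,-2)/5² = (0.9600,-1.9200)
o3: d²=58 > ρ²=27 → inactive
F = F_att + ΣF_rep = (9.9600,-2.9200)
Δp = p'−p = (1.9920,-0.5840); α = Δx/Fx = (249/125) / (249/25) = 1/5
check: Δy/Fy = (-73/125) / (-73/25) = 1/5 ✓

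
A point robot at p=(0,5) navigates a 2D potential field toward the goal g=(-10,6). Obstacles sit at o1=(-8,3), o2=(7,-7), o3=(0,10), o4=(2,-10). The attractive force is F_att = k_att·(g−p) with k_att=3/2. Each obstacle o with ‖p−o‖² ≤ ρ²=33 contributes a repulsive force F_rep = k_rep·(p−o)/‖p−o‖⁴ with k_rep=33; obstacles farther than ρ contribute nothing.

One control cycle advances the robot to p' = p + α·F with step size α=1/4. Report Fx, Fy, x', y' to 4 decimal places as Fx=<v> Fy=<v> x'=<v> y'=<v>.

F_att = 3/2·(g−p) = 3/2·(-10,1) = (-15.0000,1.5000)
o1: d²=68 > ρ²=33 → inactive
o2: d²=193 > ρ²=33 → inactive
o3: d²=25 ≤ ρ²=33; F_rep = 33·(0,-5)/25² = (0.0000,-0.2640)
o4: d²=229 > ρ²=33 → inactive
F = F_att + ΣF_rep = (-15.0000,1.2360)
p' = p + 1/4·F = (-3.7500,5.3090)

Fx=-15.0000 Fy=1.2360 x'=-3.7500 y'=5.3090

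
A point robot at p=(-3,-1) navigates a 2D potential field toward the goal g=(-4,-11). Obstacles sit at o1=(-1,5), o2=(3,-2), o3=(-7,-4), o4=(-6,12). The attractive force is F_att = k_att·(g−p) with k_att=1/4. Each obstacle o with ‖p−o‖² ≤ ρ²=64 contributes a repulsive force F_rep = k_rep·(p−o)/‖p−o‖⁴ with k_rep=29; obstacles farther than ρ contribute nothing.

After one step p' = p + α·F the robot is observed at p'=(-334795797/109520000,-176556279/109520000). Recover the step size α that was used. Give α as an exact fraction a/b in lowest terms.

F_att = 1/4·(g−p) = 1/4·(-1,-10) = (-0.2500,-2.5000)
o1: d²=40 ≤ ρ²=64; F_rep = 29·(-2,-6)/40² = (-0.0362,-0.1087)
o2: d²=37 ≤ ρ²=64; F_rep = 29·(-6,1)/37² = (-0.1271,0.0212)
o3: d²=25 ≤ ρ²=64; F_rep = 29·(4,3)/25² = (0.1856,0.1392)
o4: d²=178 > ρ²=64 → inactive
F = F_att + ΣF_rep = (-0.2278,-2.4484)
Δp = p'−p = (-0.0569,-0.6121); α = Δx/Fx = (-6235797/109520000) / (-6235797/27380000) = 1/4
check: Δy/Fy = (-67036279/109520000) / (-67036279/27380000) = 1/4 ✓

α = 1/4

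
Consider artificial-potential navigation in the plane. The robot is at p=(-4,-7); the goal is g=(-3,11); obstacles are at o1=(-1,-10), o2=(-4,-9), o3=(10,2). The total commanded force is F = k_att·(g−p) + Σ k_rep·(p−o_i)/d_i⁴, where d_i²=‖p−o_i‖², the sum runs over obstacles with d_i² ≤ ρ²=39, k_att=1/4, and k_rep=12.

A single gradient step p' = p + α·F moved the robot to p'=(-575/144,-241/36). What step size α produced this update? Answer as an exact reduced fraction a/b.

F_att = 1/4·(g−p) = 1/4·(1,18) = (0.2500,4.5000)
o1: d²=18 ≤ ρ²=39; F_rep = 12·(-3,3)/18² = (-0.1111,0.1111)
o2: d²=4 ≤ ρ²=39; F_rep = 12·(0,2)/4² = (0.0000,1.5000)
o3: d²=277 > ρ²=39 → inactive
F = F_att + ΣF_rep = (0.1389,6.1111)
Δp = p'−p = (0.0069,0.3056); α = Δx/Fx = (1/144) / (5/36) = 1/20
check: Δy/Fy = (11/36) / (55/9) = 1/20 ✓

α = 1/20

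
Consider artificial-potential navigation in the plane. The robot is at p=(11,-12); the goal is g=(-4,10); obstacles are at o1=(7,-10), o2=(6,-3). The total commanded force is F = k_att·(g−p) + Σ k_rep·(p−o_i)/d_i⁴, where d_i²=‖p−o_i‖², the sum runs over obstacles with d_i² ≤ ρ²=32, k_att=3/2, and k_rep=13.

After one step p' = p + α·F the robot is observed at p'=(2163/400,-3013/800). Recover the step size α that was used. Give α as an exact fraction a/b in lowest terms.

α = 1/4

F_att = 3/2·(g−p) = 3/2·(-15,22) = (-22.5000,33.0000)
o1: d²=20 ≤ ρ²=32; F_rep = 13·(4,-2)/20² = (0.1300,-0.0650)
o2: d²=106 > ρ²=32 → inactive
F = F_att + ΣF_rep = (-22.3700,32.9350)
Δp = p'−p = (-5.5925,8.2338); α = Δx/Fx = (-2237/400) / (-2237/100) = 1/4
check: Δy/Fy = (6587/800) / (6587/200) = 1/4 ✓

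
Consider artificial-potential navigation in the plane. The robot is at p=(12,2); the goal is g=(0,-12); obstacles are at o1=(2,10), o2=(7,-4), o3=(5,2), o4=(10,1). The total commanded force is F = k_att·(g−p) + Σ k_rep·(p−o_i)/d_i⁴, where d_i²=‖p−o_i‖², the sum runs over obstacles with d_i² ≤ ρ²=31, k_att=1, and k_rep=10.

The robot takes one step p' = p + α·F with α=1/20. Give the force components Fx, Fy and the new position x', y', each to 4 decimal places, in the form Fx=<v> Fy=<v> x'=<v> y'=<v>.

Fx=-11.2000 Fy=-13.6000 x'=11.4400 y'=1.3200

F_att = 1·(g−p) = 1·(-12,-14) = (-12.0000,-14.0000)
o1: d²=164 > ρ²=31 → inactive
o2: d²=61 > ρ²=31 → inactive
o3: d²=49 > ρ²=31 → inactive
o4: d²=5 ≤ ρ²=31; F_rep = 10·(2,1)/5² = (0.8000,0.4000)
F = F_att + ΣF_rep = (-11.2000,-13.6000)
p' = p + 1/20·F = (11.4400,1.3200)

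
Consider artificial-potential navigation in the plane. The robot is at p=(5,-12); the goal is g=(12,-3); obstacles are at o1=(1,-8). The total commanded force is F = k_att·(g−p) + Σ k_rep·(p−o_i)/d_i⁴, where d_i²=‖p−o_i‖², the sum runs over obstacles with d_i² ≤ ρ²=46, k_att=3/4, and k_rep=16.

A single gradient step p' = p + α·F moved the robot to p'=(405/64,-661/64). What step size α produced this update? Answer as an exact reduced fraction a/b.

F_att = 3/4·(g−p) = 3/4·(7,9) = (5.2500,6.7500)
o1: d²=32 ≤ ρ²=46; F_rep = 16·(4,-4)/32² = (0.0625,-0.0625)
F = F_att + ΣF_rep = (5.3125,6.6875)
Δp = p'−p = (1.3281,1.6719); α = Δx/Fx = (85/64) / (85/16) = 1/4
check: Δy/Fy = (107/64) / (107/16) = 1/4 ✓

α = 1/4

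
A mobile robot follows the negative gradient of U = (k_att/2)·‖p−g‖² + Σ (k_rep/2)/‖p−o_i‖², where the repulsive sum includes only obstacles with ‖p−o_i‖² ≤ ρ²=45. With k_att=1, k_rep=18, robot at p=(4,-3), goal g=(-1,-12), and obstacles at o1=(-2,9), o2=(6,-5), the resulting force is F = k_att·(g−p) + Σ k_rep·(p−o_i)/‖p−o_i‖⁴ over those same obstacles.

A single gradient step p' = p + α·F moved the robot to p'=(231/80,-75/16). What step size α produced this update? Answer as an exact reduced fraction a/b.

α = 1/5

F_att = 1·(g−p) = 1·(-5,-9) = (-5.0000,-9.0000)
o1: d²=180 > ρ²=45 → inactive
o2: d²=8 ≤ ρ²=45; F_rep = 18·(-2,2)/8² = (-0.5625,0.5625)
F = F_att + ΣF_rep = (-5.5625,-8.4375)
Δp = p'−p = (-1.1125,-1.6875); α = Δx/Fx = (-89/80) / (-89/16) = 1/5
check: Δy/Fy = (-27/16) / (-135/16) = 1/5 ✓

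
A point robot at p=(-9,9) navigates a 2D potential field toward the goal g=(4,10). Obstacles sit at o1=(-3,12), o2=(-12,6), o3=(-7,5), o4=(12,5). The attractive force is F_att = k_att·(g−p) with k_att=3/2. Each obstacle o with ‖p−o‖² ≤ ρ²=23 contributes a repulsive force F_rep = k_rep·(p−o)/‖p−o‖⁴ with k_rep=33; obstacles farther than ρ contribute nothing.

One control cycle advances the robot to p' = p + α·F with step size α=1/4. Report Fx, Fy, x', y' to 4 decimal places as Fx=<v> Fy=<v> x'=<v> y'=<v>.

F_att = 3/2·(g−p) = 3/2·(13,1) = (19.5000,1.5000)
o1: d²=45 > ρ²=23 → inactive
o2: d²=18 ≤ ρ²=23; F_rep = 33·(3,3)/18² = (0.3056,0.3056)
o3: d²=20 ≤ ρ²=23; F_rep = 33·(-2,4)/20² = (-0.1650,0.3300)
o4: d²=457 > ρ²=23 → inactive
F = F_att + ΣF_rep = (19.6406,2.1356)
p' = p + 1/4·F = (-4.0899,9.5339)

Fx=19.6406 Fy=2.1356 x'=-4.0899 y'=9.5339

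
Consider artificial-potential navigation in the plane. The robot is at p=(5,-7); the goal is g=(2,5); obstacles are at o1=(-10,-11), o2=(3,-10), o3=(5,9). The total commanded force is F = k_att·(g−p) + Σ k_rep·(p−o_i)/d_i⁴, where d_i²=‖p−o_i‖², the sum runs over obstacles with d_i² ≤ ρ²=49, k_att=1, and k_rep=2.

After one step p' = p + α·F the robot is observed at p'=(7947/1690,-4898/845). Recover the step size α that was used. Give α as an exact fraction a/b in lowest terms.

α = 1/10

F_att = 1·(g−p) = 1·(-3,12) = (-3.0000,12.0000)
o1: d²=241 > ρ²=49 → inactive
o2: d²=13 ≤ ρ²=49; F_rep = 2·(2,3)/13² = (0.0237,0.0355)
o3: d²=256 > ρ²=49 → inactive
F = F_att + ΣF_rep = (-2.9763,12.0355)
Δp = p'−p = (-0.2976,1.2036); α = Δx/Fx = (-503/1690) / (-503/169) = 1/10
check: Δy/Fy = (1017/845) / (2034/169) = 1/10 ✓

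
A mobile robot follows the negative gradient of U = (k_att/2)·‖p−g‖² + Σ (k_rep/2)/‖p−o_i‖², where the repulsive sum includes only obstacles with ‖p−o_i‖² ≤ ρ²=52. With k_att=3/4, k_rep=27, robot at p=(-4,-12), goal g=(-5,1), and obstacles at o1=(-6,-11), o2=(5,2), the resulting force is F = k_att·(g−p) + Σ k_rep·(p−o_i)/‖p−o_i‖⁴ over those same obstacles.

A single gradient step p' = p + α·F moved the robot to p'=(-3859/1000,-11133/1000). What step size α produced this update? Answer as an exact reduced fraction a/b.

F_att = 3/4·(g−p) = 3/4·(-1,13) = (-0.7500,9.7500)
o1: d²=5 ≤ ρ²=52; F_rep = 27·(2,-1)/5² = (2.1600,-1.0800)
o2: d²=277 > ρ²=52 → inactive
F = F_att + ΣF_rep = (1.4100,8.6700)
Δp = p'−p = (0.1410,0.8670); α = Δx/Fx = (141/1000) / (141/100) = 1/10
check: Δy/Fy = (867/1000) / (867/100) = 1/10 ✓

α = 1/10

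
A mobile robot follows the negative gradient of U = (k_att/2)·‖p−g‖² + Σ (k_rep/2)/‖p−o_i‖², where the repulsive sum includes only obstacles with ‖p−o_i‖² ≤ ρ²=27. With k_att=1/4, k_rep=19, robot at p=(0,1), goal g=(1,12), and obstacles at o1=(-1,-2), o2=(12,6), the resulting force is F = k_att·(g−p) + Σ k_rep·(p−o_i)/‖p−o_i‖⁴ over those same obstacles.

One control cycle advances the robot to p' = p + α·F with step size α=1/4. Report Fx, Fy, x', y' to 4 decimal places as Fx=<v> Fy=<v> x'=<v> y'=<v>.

F_att = 1/4·(g−p) = 1/4·(1,11) = (0.2500,2.7500)
o1: d²=10 ≤ ρ²=27; F_rep = 19·(1,3)/10² = (0.1900,0.5700)
o2: d²=169 > ρ²=27 → inactive
F = F_att + ΣF_rep = (0.4400,3.3200)
p' = p + 1/4·F = (0.1100,1.8300)

Fx=0.4400 Fy=3.3200 x'=0.1100 y'=1.8300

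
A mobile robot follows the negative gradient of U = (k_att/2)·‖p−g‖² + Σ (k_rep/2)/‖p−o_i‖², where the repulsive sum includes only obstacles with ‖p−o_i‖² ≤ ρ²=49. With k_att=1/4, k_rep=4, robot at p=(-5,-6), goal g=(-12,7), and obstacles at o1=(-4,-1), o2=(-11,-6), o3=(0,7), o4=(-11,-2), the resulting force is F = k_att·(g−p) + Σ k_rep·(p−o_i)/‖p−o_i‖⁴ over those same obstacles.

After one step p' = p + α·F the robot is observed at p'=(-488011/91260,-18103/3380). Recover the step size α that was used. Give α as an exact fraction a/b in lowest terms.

F_att = 1/4·(g−p) = 1/4·(-7,13) = (-1.7500,3.2500)
o1: d²=26 ≤ ρ²=49; F_rep = 4·(-1,-5)/26² = (-0.0059,-0.0296)
o2: d²=36 ≤ ρ²=49; F_rep = 4·(6,0)/36² = (0.0185,0.0000)
o3: d²=194 > ρ²=49 → inactive
o4: d²=52 > ρ²=49 → inactive
F = F_att + ΣF_rep = (-1.7374,3.2204)
Δp = p'−p = (-0.3475,0.6441); α = Δx/Fx = (-31711/91260) / (-31711/18252) = 1/5
check: Δy/Fy = (2177/3380) / (2177/676) = 1/5 ✓

α = 1/5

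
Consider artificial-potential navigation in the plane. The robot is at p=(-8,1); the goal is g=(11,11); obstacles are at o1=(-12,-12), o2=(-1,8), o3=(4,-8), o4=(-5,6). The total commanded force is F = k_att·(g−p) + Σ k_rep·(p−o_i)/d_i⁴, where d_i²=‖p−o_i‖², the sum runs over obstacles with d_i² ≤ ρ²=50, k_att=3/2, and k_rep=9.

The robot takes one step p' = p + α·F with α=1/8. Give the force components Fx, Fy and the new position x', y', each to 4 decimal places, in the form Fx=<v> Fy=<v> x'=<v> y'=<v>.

Fx=28.4766 Fy=14.9611 x'=-4.4404 y'=2.8701

F_att = 3/2·(g−p) = 3/2·(19,10) = (28.5000,15.0000)
o1: d²=185 > ρ²=50 → inactive
o2: d²=98 > ρ²=50 → inactive
o3: d²=225 > ρ²=50 → inactive
o4: d²=34 ≤ ρ²=50; F_rep = 9·(-3,-5)/34² = (-0.0234,-0.0389)
F = F_att + ΣF_rep = (28.4766,14.9611)
p' = p + 1/8·F = (-4.4404,2.8701)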